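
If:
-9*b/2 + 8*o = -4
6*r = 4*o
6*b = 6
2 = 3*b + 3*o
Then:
No Solution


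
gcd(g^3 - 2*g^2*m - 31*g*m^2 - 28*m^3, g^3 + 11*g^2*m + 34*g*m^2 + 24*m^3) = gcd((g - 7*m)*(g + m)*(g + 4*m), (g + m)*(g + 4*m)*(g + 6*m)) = g^2 + 5*g*m + 4*m^2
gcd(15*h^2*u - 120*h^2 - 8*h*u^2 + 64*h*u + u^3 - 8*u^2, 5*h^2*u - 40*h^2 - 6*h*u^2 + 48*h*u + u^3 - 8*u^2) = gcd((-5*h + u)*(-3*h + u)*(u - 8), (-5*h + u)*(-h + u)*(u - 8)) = -5*h*u + 40*h + u^2 - 8*u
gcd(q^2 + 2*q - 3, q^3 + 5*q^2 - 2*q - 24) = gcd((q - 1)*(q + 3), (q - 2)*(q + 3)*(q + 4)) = q + 3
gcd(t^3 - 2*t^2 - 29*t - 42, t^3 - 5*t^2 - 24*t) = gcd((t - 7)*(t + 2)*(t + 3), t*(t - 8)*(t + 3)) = t + 3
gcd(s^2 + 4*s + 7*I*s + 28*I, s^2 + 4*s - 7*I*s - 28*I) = s + 4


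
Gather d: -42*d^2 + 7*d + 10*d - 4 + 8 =-42*d^2 + 17*d + 4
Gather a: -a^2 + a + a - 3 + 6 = -a^2 + 2*a + 3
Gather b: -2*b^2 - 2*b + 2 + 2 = -2*b^2 - 2*b + 4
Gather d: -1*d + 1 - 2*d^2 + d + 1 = 2 - 2*d^2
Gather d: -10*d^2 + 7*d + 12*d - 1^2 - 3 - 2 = -10*d^2 + 19*d - 6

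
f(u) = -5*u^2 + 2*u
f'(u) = 2 - 10*u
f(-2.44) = -34.65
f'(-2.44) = 26.40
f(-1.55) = -15.11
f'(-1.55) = 17.50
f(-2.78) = -44.20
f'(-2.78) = 29.80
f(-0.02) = -0.04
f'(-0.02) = 2.20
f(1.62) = -9.88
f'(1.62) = -14.20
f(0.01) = 0.02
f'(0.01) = 1.90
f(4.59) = -96.16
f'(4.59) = -43.90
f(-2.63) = -39.84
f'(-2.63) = 28.30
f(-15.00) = -1155.00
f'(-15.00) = 152.00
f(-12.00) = -744.00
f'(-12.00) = 122.00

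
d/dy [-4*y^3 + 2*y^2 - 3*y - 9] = -12*y^2 + 4*y - 3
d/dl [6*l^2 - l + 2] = 12*l - 1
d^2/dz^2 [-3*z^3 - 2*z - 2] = -18*z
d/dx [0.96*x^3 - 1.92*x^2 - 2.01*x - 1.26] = 2.88*x^2 - 3.84*x - 2.01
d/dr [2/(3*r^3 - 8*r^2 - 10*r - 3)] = 2*(-9*r^2 + 16*r + 10)/(-3*r^3 + 8*r^2 + 10*r + 3)^2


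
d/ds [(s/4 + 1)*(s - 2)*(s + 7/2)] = 3*s^2/4 + 11*s/4 - 1/4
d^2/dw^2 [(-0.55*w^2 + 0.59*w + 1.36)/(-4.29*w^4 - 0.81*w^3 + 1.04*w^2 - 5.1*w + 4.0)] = (60.73353*w^8 - 118.833858*w^7 - 527.765106*w^6 - 272.70585*w^5 + 391.825872*w^4 - 268.798444*w^3 - 359.253216*w^2 + 31.56864*w - 65.904)/(78.953589*w^12 + 44.721963*w^11 - 48.976785*w^10 + 260.430795*w^9 - 102.6441*w^8 - 207.255942*w^7 + 407.051596*w^6 - 425.12562*w^5 + 12.6456*w^4 + 298.827*w^3 - 362.04*w^2 + 244.8*w - 64.0)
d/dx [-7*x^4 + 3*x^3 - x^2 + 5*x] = -28*x^3 + 9*x^2 - 2*x + 5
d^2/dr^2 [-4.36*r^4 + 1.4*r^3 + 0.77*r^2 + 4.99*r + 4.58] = -52.32*r^2 + 8.4*r + 1.54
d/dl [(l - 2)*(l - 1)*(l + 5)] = 3*l^2 + 4*l - 13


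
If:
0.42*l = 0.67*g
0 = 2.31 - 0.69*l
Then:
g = 2.10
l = 3.35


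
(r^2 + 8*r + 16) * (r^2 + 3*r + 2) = r^4 + 11*r^3 + 42*r^2 + 64*r + 32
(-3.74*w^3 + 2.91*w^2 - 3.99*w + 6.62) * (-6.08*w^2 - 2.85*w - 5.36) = 22.7392*w^5 - 7.0338*w^4 + 36.0121*w^3 - 44.4757*w^2 + 2.5194*w - 35.4832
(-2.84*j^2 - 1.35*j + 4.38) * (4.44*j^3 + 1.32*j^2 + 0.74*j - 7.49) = -12.6096*j^5 - 9.7428*j^4 + 15.5636*j^3 + 26.0542*j^2 + 13.3527*j - 32.8062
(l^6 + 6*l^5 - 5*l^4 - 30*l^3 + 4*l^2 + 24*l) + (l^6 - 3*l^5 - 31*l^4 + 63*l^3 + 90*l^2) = 2*l^6 + 3*l^5 - 36*l^4 + 33*l^3 + 94*l^2 + 24*l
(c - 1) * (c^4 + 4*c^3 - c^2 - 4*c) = c^5 + 3*c^4 - 5*c^3 - 3*c^2 + 4*c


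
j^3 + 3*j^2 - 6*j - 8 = (j - 2)*(j + 1)*(j + 4)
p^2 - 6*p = p*(p - 6)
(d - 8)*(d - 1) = d^2 - 9*d + 8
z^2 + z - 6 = (z - 2)*(z + 3)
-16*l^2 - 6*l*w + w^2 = (-8*l + w)*(2*l + w)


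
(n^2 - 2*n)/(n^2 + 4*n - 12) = n/(n + 6)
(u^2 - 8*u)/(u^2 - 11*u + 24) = u/(u - 3)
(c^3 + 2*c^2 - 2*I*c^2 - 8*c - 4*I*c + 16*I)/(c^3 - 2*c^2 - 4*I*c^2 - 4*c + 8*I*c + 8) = (c + 4)/(c - 2*I)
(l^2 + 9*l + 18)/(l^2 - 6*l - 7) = (l^2 + 9*l + 18)/(l^2 - 6*l - 7)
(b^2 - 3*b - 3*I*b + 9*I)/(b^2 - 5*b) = (b^2 - 3*b - 3*I*b + 9*I)/(b*(b - 5))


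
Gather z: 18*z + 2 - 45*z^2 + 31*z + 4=-45*z^2 + 49*z + 6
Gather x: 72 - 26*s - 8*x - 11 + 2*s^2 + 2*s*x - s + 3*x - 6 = 2*s^2 - 27*s + x*(2*s - 5) + 55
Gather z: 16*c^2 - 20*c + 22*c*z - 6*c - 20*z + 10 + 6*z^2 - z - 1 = 16*c^2 - 26*c + 6*z^2 + z*(22*c - 21) + 9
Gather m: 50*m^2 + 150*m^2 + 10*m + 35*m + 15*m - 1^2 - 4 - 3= 200*m^2 + 60*m - 8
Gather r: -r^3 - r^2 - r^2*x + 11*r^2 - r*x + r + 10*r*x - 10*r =-r^3 + r^2*(10 - x) + r*(9*x - 9)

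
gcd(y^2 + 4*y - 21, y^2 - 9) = y - 3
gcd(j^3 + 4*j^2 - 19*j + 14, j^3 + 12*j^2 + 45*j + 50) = 1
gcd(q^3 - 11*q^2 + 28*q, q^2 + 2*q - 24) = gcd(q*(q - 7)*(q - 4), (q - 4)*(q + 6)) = q - 4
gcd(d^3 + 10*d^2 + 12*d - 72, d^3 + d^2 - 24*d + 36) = d^2 + 4*d - 12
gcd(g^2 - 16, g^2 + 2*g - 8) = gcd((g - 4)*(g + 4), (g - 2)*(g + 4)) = g + 4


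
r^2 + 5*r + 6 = (r + 2)*(r + 3)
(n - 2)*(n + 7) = n^2 + 5*n - 14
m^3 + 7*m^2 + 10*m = m*(m + 2)*(m + 5)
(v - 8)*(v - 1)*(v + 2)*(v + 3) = v^4 - 4*v^3 - 31*v^2 - 14*v + 48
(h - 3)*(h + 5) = h^2 + 2*h - 15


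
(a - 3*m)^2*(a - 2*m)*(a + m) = a^4 - 7*a^3*m + 13*a^2*m^2 + 3*a*m^3 - 18*m^4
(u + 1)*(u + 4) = u^2 + 5*u + 4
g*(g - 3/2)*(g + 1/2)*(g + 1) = g^4 - 7*g^2/4 - 3*g/4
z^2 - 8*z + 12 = (z - 6)*(z - 2)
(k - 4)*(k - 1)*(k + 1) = k^3 - 4*k^2 - k + 4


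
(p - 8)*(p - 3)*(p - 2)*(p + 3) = p^4 - 10*p^3 + 7*p^2 + 90*p - 144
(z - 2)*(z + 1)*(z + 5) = z^3 + 4*z^2 - 7*z - 10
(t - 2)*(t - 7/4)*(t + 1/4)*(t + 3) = t^4 - t^3/2 - 127*t^2/16 + 137*t/16 + 21/8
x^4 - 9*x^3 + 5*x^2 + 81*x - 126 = (x - 7)*(x - 3)*(x - 2)*(x + 3)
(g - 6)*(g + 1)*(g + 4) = g^3 - g^2 - 26*g - 24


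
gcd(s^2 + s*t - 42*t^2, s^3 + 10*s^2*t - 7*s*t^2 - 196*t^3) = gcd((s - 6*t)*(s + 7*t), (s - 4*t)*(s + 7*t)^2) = s + 7*t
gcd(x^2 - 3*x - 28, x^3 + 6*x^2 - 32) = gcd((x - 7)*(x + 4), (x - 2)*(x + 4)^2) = x + 4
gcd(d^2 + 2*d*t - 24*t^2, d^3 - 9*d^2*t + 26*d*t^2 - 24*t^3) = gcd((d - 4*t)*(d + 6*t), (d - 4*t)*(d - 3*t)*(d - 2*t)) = -d + 4*t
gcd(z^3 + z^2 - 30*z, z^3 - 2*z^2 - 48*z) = z^2 + 6*z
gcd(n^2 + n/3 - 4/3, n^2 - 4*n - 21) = 1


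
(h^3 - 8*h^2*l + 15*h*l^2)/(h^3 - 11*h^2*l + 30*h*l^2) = (h - 3*l)/(h - 6*l)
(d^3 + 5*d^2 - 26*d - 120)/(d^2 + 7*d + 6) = (d^2 - d - 20)/(d + 1)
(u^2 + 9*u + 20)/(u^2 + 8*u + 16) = (u + 5)/(u + 4)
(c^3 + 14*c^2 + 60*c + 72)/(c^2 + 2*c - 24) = (c^2 + 8*c + 12)/(c - 4)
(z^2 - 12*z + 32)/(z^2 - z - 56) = (z - 4)/(z + 7)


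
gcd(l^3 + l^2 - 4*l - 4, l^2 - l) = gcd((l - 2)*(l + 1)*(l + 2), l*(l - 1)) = 1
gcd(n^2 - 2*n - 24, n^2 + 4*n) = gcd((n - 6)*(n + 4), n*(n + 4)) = n + 4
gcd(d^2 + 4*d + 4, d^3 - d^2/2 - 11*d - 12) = d + 2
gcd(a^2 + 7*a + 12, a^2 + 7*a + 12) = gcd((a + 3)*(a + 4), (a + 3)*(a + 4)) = a^2 + 7*a + 12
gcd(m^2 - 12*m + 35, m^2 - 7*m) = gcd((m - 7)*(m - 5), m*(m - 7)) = m - 7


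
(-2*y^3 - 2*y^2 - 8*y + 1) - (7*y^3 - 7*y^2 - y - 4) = -9*y^3 + 5*y^2 - 7*y + 5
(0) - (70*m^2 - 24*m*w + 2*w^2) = -70*m^2 + 24*m*w - 2*w^2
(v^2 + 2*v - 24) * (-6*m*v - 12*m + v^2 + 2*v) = -6*m*v^3 - 24*m*v^2 + 120*m*v + 288*m + v^4 + 4*v^3 - 20*v^2 - 48*v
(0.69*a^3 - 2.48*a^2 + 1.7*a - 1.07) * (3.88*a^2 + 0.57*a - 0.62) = 2.6772*a^5 - 9.2291*a^4 + 4.7546*a^3 - 1.645*a^2 - 1.6639*a + 0.6634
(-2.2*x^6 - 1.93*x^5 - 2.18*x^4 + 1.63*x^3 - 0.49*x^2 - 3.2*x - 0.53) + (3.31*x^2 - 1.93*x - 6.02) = -2.2*x^6 - 1.93*x^5 - 2.18*x^4 + 1.63*x^3 + 2.82*x^2 - 5.13*x - 6.55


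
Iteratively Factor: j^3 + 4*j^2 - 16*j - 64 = (j + 4)*(j^2 - 16) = (j - 4)*(j + 4)*(j + 4)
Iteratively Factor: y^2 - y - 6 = (y + 2)*(y - 3)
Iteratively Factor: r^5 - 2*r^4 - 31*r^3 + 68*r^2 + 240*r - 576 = (r + 4)*(r^4 - 6*r^3 - 7*r^2 + 96*r - 144) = (r - 3)*(r + 4)*(r^3 - 3*r^2 - 16*r + 48) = (r - 4)*(r - 3)*(r + 4)*(r^2 + r - 12) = (r - 4)*(r - 3)^2*(r + 4)*(r + 4)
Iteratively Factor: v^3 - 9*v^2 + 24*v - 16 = (v - 4)*(v^2 - 5*v + 4) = (v - 4)^2*(v - 1)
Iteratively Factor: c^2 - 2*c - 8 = (c + 2)*(c - 4)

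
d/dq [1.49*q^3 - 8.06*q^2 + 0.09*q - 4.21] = 4.47*q^2 - 16.12*q + 0.09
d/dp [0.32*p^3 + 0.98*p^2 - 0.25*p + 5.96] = 0.96*p^2 + 1.96*p - 0.25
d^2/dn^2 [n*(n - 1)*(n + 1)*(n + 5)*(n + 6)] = 20*n^3 + 132*n^2 + 174*n - 22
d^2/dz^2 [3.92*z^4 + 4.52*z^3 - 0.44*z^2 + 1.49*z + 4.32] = 47.04*z^2 + 27.12*z - 0.88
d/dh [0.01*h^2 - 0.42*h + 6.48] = 0.02*h - 0.42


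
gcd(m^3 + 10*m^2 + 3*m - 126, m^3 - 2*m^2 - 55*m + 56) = m + 7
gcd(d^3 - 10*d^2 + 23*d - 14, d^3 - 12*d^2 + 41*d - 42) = d^2 - 9*d + 14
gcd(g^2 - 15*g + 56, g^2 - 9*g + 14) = g - 7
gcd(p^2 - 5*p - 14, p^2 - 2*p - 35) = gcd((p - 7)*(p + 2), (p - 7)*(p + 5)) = p - 7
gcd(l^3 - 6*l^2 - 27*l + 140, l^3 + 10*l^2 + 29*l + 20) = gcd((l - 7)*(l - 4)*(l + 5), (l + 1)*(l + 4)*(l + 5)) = l + 5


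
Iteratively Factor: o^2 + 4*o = (o)*(o + 4)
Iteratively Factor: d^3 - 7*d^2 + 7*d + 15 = (d - 3)*(d^2 - 4*d - 5) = (d - 3)*(d + 1)*(d - 5)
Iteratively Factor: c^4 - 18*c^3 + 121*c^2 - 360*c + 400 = (c - 5)*(c^3 - 13*c^2 + 56*c - 80) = (c - 5)*(c - 4)*(c^2 - 9*c + 20) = (c - 5)*(c - 4)^2*(c - 5)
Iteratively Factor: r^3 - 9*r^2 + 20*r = (r)*(r^2 - 9*r + 20) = r*(r - 4)*(r - 5)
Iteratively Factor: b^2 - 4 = (b + 2)*(b - 2)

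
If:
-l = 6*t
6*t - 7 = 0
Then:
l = -7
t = 7/6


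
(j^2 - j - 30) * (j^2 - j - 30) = j^4 - 2*j^3 - 59*j^2 + 60*j + 900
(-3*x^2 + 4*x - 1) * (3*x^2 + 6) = -9*x^4 + 12*x^3 - 21*x^2 + 24*x - 6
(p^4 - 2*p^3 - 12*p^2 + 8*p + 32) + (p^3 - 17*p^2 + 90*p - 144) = p^4 - p^3 - 29*p^2 + 98*p - 112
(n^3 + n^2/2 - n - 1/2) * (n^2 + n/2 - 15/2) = n^5 + n^4 - 33*n^3/4 - 19*n^2/4 + 29*n/4 + 15/4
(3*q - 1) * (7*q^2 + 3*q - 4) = 21*q^3 + 2*q^2 - 15*q + 4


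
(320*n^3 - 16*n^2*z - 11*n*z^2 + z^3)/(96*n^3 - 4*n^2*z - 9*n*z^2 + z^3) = (-40*n^2 - 3*n*z + z^2)/(-12*n^2 - n*z + z^2)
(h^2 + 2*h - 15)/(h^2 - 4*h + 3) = (h + 5)/(h - 1)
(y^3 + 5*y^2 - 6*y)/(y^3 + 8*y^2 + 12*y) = (y - 1)/(y + 2)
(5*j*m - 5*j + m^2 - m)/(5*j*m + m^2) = (m - 1)/m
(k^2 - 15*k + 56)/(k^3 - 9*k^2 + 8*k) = (k - 7)/(k*(k - 1))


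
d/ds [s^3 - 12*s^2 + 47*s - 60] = 3*s^2 - 24*s + 47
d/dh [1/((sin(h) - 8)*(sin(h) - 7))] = (15 - 2*sin(h))*cos(h)/((sin(h) - 8)^2*(sin(h) - 7)^2)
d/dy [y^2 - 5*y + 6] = 2*y - 5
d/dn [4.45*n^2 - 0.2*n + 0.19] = 8.9*n - 0.2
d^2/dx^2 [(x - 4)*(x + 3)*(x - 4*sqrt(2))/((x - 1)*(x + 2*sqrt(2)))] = 24*(x^3 - 6*x^2 + 12*sqrt(2)*x^2 - 18*sqrt(2)*x + 54*x - 26 + 38*sqrt(2))/(x^6 - 3*x^5 + 6*sqrt(2)*x^5 - 18*sqrt(2)*x^4 + 27*x^4 - 73*x^3 + 34*sqrt(2)*x^3 - 54*sqrt(2)*x^2 + 72*x^2 - 24*x + 48*sqrt(2)*x - 16*sqrt(2))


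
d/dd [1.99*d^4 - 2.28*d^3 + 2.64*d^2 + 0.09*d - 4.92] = 7.96*d^3 - 6.84*d^2 + 5.28*d + 0.09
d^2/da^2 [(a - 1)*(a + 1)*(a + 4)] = 6*a + 8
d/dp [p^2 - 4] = 2*p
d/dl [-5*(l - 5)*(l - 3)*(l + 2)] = -15*l^2 + 60*l + 5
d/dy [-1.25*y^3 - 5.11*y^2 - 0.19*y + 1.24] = -3.75*y^2 - 10.22*y - 0.19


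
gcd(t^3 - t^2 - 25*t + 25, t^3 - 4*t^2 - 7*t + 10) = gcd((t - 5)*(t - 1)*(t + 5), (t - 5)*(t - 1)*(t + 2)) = t^2 - 6*t + 5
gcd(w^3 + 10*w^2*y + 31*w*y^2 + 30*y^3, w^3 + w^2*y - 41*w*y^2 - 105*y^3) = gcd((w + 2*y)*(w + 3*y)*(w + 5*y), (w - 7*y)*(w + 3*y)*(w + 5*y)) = w^2 + 8*w*y + 15*y^2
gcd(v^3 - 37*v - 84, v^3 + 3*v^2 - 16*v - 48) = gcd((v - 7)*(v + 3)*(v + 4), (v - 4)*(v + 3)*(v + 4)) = v^2 + 7*v + 12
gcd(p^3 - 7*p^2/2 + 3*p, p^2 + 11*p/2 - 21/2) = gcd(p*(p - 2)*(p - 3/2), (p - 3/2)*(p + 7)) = p - 3/2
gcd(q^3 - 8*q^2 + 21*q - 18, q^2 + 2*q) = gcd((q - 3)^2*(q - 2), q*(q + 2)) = 1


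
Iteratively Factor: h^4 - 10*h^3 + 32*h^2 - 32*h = (h - 2)*(h^3 - 8*h^2 + 16*h) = (h - 4)*(h - 2)*(h^2 - 4*h) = (h - 4)^2*(h - 2)*(h)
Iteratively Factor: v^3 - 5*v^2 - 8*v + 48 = (v + 3)*(v^2 - 8*v + 16) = (v - 4)*(v + 3)*(v - 4)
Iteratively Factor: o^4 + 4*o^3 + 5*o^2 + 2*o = (o + 1)*(o^3 + 3*o^2 + 2*o) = (o + 1)^2*(o^2 + 2*o) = o*(o + 1)^2*(o + 2)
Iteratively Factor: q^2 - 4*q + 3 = (q - 3)*(q - 1)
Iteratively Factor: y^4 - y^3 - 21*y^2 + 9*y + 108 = (y - 3)*(y^3 + 2*y^2 - 15*y - 36) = (y - 4)*(y - 3)*(y^2 + 6*y + 9) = (y - 4)*(y - 3)*(y + 3)*(y + 3)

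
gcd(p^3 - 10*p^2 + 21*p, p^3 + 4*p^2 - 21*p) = p^2 - 3*p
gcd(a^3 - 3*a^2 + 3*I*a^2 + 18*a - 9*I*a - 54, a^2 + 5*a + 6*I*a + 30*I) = a + 6*I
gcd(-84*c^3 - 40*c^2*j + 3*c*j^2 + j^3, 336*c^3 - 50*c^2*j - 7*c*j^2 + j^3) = 42*c^2 - c*j - j^2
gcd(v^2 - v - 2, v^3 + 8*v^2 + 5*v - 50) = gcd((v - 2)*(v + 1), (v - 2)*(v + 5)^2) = v - 2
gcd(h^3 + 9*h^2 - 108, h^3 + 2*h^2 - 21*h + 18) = h^2 + 3*h - 18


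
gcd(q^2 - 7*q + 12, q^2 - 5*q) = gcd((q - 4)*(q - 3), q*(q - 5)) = 1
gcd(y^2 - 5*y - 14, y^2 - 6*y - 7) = y - 7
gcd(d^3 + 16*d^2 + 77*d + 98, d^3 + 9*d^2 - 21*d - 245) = d^2 + 14*d + 49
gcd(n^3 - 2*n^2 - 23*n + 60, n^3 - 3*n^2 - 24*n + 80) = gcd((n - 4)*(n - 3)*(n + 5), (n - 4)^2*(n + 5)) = n^2 + n - 20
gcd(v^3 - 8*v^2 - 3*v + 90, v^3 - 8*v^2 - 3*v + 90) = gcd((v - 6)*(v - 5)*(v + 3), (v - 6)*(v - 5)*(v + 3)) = v^3 - 8*v^2 - 3*v + 90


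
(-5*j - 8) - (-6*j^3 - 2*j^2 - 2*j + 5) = 6*j^3 + 2*j^2 - 3*j - 13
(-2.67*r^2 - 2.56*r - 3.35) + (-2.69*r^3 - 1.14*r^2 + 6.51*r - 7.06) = -2.69*r^3 - 3.81*r^2 + 3.95*r - 10.41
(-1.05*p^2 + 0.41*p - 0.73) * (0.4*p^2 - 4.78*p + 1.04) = -0.42*p^4 + 5.183*p^3 - 3.3438*p^2 + 3.9158*p - 0.7592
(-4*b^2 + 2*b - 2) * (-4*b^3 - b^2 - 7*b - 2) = 16*b^5 - 4*b^4 + 34*b^3 - 4*b^2 + 10*b + 4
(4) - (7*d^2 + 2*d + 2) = -7*d^2 - 2*d + 2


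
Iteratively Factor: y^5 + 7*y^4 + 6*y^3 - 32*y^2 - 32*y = (y)*(y^4 + 7*y^3 + 6*y^2 - 32*y - 32) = y*(y - 2)*(y^3 + 9*y^2 + 24*y + 16) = y*(y - 2)*(y + 4)*(y^2 + 5*y + 4) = y*(y - 2)*(y + 4)^2*(y + 1)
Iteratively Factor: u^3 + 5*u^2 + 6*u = (u + 3)*(u^2 + 2*u) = (u + 2)*(u + 3)*(u)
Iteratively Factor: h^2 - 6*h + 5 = (h - 1)*(h - 5)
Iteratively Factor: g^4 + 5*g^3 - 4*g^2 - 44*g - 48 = (g + 2)*(g^3 + 3*g^2 - 10*g - 24) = (g + 2)*(g + 4)*(g^2 - g - 6) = (g - 3)*(g + 2)*(g + 4)*(g + 2)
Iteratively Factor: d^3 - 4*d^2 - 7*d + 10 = (d - 1)*(d^2 - 3*d - 10) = (d - 1)*(d + 2)*(d - 5)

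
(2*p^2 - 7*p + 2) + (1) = 2*p^2 - 7*p + 3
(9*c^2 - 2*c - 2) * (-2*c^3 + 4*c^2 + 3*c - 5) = -18*c^5 + 40*c^4 + 23*c^3 - 59*c^2 + 4*c + 10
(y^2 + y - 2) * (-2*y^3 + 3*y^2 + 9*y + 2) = -2*y^5 + y^4 + 16*y^3 + 5*y^2 - 16*y - 4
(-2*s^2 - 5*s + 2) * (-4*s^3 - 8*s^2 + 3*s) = 8*s^5 + 36*s^4 + 26*s^3 - 31*s^2 + 6*s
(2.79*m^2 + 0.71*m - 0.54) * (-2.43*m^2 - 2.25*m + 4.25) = -6.7797*m^4 - 8.0028*m^3 + 11.5722*m^2 + 4.2325*m - 2.295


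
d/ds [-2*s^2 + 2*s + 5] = 2 - 4*s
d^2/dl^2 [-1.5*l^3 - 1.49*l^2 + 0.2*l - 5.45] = -9.0*l - 2.98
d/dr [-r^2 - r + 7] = -2*r - 1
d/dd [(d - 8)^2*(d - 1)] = (d - 8)*(3*d - 10)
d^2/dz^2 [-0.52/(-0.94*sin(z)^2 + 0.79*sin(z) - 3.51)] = (-1.837888*sin(z)^4 + 1.158456*sin(z)^3 + 9.295052*sin(z)^2 - 3.75882*sin(z) - 2.782312)/(0.94*sin(z)^2 - 0.79*sin(z) + 3.51)^3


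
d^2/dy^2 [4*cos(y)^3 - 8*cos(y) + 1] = 4*(9*sin(y)^2 - 1)*cos(y)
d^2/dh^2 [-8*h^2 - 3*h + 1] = -16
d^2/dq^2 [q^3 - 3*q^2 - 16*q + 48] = 6*q - 6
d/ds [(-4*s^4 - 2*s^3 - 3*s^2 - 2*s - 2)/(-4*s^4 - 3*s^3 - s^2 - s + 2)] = (4*s^6 - 16*s^5 - 19*s^4 - 72*s^3 - 29*s^2 - 16*s - 6)/(16*s^8 + 24*s^7 + 17*s^6 + 14*s^5 - 9*s^4 - 10*s^3 - 3*s^2 - 4*s + 4)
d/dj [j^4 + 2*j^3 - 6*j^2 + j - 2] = 4*j^3 + 6*j^2 - 12*j + 1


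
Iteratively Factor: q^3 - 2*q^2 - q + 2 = (q - 1)*(q^2 - q - 2) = (q - 2)*(q - 1)*(q + 1)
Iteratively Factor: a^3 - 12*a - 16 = (a + 2)*(a^2 - 2*a - 8) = (a + 2)^2*(a - 4)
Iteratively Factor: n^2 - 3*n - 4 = (n + 1)*(n - 4)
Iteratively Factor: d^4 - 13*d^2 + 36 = (d + 2)*(d^3 - 2*d^2 - 9*d + 18) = (d + 2)*(d + 3)*(d^2 - 5*d + 6) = (d - 3)*(d + 2)*(d + 3)*(d - 2)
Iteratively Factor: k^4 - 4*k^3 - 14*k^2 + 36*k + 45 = (k + 1)*(k^3 - 5*k^2 - 9*k + 45) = (k - 3)*(k + 1)*(k^2 - 2*k - 15) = (k - 3)*(k + 1)*(k + 3)*(k - 5)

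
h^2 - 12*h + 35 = (h - 7)*(h - 5)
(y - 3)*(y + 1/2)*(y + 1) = y^3 - 3*y^2/2 - 4*y - 3/2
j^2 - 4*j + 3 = (j - 3)*(j - 1)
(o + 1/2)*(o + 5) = o^2 + 11*o/2 + 5/2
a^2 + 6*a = a*(a + 6)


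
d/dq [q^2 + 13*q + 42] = 2*q + 13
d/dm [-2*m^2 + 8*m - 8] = 8 - 4*m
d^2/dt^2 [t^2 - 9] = 2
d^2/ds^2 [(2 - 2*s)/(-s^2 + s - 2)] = 4*((2 - 3*s)*(s^2 - s + 2) + (s - 1)*(2*s - 1)^2)/(s^2 - s + 2)^3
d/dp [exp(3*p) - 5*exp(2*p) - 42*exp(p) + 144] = (3*exp(2*p) - 10*exp(p) - 42)*exp(p)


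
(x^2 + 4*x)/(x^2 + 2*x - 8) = x/(x - 2)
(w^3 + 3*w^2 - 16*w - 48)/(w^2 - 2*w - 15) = (w^2 - 16)/(w - 5)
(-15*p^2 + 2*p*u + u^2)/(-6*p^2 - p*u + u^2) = (5*p + u)/(2*p + u)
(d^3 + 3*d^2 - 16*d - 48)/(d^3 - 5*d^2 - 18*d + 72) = (d^2 - d - 12)/(d^2 - 9*d + 18)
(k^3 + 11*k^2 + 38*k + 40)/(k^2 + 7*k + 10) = k + 4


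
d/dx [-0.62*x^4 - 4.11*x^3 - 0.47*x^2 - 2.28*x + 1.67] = -2.48*x^3 - 12.33*x^2 - 0.94*x - 2.28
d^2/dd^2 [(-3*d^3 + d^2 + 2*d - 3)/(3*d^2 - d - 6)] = 6*(-12*d^3 - 27*d^2 - 63*d - 11)/(27*d^6 - 27*d^5 - 153*d^4 + 107*d^3 + 306*d^2 - 108*d - 216)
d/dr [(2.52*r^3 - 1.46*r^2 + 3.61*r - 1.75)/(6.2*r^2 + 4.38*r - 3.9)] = (15.624*r^4 + 22.0752*r^3 - 58.2608*r^2 + 33.088*r - 6.414)/(38.44*r^4 + 54.312*r^3 - 29.1756*r^2 - 34.164*r + 15.21)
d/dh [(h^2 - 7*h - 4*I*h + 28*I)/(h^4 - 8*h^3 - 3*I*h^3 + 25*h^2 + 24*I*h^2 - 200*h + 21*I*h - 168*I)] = (-2*h^5 + h^4*(29 + 15*I) + h^3*(-88 - 218*I) + h^2*(-373 + 961*I) + h*(1344 - 1736*I) - 84 + 6776*I)/(h^8 + h^7*(-16 - 6*I) + h^6*(105 + 96*I) + h^5*(-656 - 492*I) + h^4*(3375 + 1728*I) + h^3*(-12016 - 5862*I) + h^2*(47623 - 16800*I) + h*(7056 + 67200*I) - 28224)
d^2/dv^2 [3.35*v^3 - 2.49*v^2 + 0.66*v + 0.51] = 20.1*v - 4.98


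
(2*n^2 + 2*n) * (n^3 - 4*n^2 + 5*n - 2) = 2*n^5 - 6*n^4 + 2*n^3 + 6*n^2 - 4*n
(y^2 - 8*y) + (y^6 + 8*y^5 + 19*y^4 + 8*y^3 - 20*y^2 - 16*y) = y^6 + 8*y^5 + 19*y^4 + 8*y^3 - 19*y^2 - 24*y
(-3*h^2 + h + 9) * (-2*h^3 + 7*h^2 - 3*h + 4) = 6*h^5 - 23*h^4 - 2*h^3 + 48*h^2 - 23*h + 36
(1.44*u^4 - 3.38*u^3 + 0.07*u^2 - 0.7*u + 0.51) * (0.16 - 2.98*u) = -4.2912*u^5 + 10.3028*u^4 - 0.7494*u^3 + 2.0972*u^2 - 1.6318*u + 0.0816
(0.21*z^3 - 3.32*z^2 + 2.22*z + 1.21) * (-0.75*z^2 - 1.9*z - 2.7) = -0.1575*z^5 + 2.091*z^4 + 4.076*z^3 + 3.8385*z^2 - 8.293*z - 3.267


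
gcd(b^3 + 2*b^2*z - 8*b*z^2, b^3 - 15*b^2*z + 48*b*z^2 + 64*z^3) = 1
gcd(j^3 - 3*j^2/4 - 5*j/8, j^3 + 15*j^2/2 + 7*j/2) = j^2 + j/2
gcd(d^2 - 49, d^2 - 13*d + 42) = d - 7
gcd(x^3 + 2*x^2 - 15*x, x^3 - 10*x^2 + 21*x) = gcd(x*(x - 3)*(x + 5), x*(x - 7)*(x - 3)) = x^2 - 3*x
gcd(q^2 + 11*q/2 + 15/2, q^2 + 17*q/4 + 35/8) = q + 5/2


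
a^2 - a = a*(a - 1)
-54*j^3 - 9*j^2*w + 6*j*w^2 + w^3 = (-3*j + w)*(3*j + w)*(6*j + w)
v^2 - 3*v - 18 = (v - 6)*(v + 3)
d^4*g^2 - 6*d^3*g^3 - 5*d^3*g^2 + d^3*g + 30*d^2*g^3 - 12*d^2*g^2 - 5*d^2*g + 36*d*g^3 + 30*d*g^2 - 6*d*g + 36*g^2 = (d - 6)*(d - 6*g)*(d*g + 1)*(d*g + g)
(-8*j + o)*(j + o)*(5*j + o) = -40*j^3 - 43*j^2*o - 2*j*o^2 + o^3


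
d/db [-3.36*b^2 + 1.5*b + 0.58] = 1.5 - 6.72*b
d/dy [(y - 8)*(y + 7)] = 2*y - 1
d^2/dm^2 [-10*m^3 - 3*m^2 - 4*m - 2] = -60*m - 6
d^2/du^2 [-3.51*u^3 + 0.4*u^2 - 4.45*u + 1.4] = 0.8 - 21.06*u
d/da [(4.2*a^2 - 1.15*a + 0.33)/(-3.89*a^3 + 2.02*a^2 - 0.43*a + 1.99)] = (16.338*a^4 - 8.947*a^3 + 4.3681*a^2 + 15.3828*a - 2.1466)/(15.1321*a^6 - 15.7156*a^5 + 7.4258*a^4 - 17.2194*a^3 + 8.2245*a^2 - 1.7114*a + 3.9601)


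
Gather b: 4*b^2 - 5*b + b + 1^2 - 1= 4*b^2 - 4*b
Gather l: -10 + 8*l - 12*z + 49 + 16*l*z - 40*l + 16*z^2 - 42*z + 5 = l*(16*z - 32) + 16*z^2 - 54*z + 44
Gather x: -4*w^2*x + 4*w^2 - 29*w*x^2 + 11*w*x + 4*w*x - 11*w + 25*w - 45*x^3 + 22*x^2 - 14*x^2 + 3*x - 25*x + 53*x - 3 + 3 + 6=4*w^2 + 14*w - 45*x^3 + x^2*(8 - 29*w) + x*(-4*w^2 + 15*w + 31) + 6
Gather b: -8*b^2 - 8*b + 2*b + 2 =-8*b^2 - 6*b + 2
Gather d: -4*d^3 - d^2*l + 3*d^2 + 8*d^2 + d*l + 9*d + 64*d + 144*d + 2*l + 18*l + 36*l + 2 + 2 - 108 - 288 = -4*d^3 + d^2*(11 - l) + d*(l + 217) + 56*l - 392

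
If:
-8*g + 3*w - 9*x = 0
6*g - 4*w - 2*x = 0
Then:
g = -3*x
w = -5*x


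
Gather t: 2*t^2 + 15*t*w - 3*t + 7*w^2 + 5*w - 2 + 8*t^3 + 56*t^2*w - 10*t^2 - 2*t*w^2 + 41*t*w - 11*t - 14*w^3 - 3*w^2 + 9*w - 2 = 8*t^3 + t^2*(56*w - 8) + t*(-2*w^2 + 56*w - 14) - 14*w^3 + 4*w^2 + 14*w - 4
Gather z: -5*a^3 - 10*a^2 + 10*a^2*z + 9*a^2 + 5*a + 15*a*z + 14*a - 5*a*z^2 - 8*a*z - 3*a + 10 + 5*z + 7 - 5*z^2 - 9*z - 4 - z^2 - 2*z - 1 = -5*a^3 - a^2 + 16*a + z^2*(-5*a - 6) + z*(10*a^2 + 7*a - 6) + 12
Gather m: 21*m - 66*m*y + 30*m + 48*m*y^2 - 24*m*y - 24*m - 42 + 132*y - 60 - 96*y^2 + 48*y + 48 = m*(48*y^2 - 90*y + 27) - 96*y^2 + 180*y - 54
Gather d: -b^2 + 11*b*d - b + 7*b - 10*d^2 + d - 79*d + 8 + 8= -b^2 + 6*b - 10*d^2 + d*(11*b - 78) + 16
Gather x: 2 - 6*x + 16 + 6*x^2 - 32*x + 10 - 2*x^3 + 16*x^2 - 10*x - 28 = -2*x^3 + 22*x^2 - 48*x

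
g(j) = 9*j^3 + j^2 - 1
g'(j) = 27*j^2 + 2*j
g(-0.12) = -1.00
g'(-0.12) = 0.15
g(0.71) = 2.73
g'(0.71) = 15.03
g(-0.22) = -1.05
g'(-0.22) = 0.87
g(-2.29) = -103.84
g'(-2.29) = 137.01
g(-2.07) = -76.54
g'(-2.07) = 111.55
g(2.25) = 106.58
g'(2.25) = 141.19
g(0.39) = -0.31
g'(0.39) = 4.89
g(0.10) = -0.98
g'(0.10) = 0.47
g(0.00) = -1.00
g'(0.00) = 0.00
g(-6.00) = -1909.00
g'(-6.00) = 960.00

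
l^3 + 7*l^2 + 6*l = l*(l + 1)*(l + 6)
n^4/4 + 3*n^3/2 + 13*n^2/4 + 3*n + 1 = (n/2 + 1/2)*(n/2 + 1)*(n + 1)*(n + 2)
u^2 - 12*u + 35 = (u - 7)*(u - 5)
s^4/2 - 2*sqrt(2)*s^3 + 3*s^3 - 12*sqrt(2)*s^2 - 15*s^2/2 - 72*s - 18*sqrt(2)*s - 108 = (s/2 + sqrt(2))*(s + 3)^2*(s - 6*sqrt(2))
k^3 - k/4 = k*(k - 1/2)*(k + 1/2)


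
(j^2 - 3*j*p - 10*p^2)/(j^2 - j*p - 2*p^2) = (-j^2 + 3*j*p + 10*p^2)/(-j^2 + j*p + 2*p^2)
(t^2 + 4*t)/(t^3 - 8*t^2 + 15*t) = (t + 4)/(t^2 - 8*t + 15)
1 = 1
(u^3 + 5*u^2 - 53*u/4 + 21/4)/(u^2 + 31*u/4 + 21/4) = (4*u^2 - 8*u + 3)/(4*u + 3)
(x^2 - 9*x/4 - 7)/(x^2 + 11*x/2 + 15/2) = (4*x^2 - 9*x - 28)/(2*(2*x^2 + 11*x + 15))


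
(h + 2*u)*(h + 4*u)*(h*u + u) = h^3*u + 6*h^2*u^2 + h^2*u + 8*h*u^3 + 6*h*u^2 + 8*u^3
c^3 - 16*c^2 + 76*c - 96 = (c - 8)*(c - 6)*(c - 2)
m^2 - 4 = (m - 2)*(m + 2)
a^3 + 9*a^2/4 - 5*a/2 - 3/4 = (a - 1)*(a + 1/4)*(a + 3)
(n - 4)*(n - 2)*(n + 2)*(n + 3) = n^4 - n^3 - 16*n^2 + 4*n + 48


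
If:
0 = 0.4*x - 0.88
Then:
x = 2.20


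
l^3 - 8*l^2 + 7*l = l*(l - 7)*(l - 1)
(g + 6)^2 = g^2 + 12*g + 36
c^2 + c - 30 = (c - 5)*(c + 6)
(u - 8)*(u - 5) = u^2 - 13*u + 40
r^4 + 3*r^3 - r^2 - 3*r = r*(r - 1)*(r + 1)*(r + 3)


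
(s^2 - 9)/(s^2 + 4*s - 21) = (s + 3)/(s + 7)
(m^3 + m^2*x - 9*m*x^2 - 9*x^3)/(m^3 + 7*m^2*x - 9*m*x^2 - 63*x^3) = (m + x)/(m + 7*x)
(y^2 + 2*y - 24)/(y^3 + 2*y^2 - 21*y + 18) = (y - 4)/(y^2 - 4*y + 3)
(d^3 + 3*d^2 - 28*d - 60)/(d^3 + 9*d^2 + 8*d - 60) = (d^2 - 3*d - 10)/(d^2 + 3*d - 10)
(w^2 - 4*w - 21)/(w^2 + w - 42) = (w^2 - 4*w - 21)/(w^2 + w - 42)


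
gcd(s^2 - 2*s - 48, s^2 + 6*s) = s + 6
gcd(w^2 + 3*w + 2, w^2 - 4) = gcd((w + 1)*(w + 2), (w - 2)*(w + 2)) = w + 2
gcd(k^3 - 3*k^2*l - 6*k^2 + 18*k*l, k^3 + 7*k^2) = k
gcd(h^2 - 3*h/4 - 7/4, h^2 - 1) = h + 1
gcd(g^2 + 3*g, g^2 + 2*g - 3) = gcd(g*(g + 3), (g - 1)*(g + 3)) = g + 3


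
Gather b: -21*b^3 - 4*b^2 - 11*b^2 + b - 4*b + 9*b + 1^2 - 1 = -21*b^3 - 15*b^2 + 6*b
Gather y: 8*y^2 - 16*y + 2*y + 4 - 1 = 8*y^2 - 14*y + 3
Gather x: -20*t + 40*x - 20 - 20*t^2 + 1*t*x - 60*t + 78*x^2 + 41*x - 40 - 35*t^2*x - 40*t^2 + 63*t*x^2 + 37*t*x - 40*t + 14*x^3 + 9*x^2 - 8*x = -60*t^2 - 120*t + 14*x^3 + x^2*(63*t + 87) + x*(-35*t^2 + 38*t + 73) - 60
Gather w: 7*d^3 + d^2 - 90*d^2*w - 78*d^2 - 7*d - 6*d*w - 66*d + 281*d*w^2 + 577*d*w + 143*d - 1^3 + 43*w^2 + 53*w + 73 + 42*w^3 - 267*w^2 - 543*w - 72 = 7*d^3 - 77*d^2 + 70*d + 42*w^3 + w^2*(281*d - 224) + w*(-90*d^2 + 571*d - 490)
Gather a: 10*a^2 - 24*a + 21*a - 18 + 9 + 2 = 10*a^2 - 3*a - 7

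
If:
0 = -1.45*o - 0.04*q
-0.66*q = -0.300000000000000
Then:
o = -0.01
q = 0.45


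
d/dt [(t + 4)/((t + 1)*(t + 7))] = (-t^2 - 8*t - 25)/(t^4 + 16*t^3 + 78*t^2 + 112*t + 49)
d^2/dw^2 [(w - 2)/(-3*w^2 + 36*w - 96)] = 2*(-4*(w - 6)^2*(w - 2) + (3*w - 14)*(w^2 - 12*w + 32))/(3*(w^2 - 12*w + 32)^3)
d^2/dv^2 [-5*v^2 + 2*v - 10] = -10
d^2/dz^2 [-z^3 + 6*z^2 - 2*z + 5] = 12 - 6*z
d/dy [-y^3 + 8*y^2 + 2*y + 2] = -3*y^2 + 16*y + 2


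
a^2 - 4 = (a - 2)*(a + 2)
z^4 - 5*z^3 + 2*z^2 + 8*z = z*(z - 4)*(z - 2)*(z + 1)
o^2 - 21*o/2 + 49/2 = (o - 7)*(o - 7/2)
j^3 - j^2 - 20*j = j*(j - 5)*(j + 4)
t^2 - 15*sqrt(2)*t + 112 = (t - 8*sqrt(2))*(t - 7*sqrt(2))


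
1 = 1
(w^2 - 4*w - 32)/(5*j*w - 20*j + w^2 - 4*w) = (w^2 - 4*w - 32)/(5*j*w - 20*j + w^2 - 4*w)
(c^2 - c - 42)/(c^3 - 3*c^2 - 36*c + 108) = (c - 7)/(c^2 - 9*c + 18)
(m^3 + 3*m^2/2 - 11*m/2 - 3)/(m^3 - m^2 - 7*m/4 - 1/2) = 2*(m + 3)/(2*m + 1)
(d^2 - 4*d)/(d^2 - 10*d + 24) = d/(d - 6)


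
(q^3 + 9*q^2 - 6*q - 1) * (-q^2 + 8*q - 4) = -q^5 - q^4 + 74*q^3 - 83*q^2 + 16*q + 4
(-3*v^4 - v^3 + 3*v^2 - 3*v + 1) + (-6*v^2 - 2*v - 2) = -3*v^4 - v^3 - 3*v^2 - 5*v - 1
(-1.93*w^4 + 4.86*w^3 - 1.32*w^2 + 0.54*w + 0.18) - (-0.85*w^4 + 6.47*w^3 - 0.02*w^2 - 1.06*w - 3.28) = -1.08*w^4 - 1.61*w^3 - 1.3*w^2 + 1.6*w + 3.46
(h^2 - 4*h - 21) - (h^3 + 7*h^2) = -h^3 - 6*h^2 - 4*h - 21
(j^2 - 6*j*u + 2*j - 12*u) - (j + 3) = j^2 - 6*j*u + j - 12*u - 3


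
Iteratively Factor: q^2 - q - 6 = (q + 2)*(q - 3)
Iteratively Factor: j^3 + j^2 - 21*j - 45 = (j - 5)*(j^2 + 6*j + 9) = (j - 5)*(j + 3)*(j + 3)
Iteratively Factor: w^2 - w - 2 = (w + 1)*(w - 2)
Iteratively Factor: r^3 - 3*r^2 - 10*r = (r - 5)*(r^2 + 2*r) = (r - 5)*(r + 2)*(r)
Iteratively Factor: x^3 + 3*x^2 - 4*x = (x + 4)*(x^2 - x) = x*(x + 4)*(x - 1)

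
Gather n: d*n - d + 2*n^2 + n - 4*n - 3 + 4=-d + 2*n^2 + n*(d - 3) + 1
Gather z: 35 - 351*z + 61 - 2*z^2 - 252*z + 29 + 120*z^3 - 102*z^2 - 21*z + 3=120*z^3 - 104*z^2 - 624*z + 128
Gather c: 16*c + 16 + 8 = 16*c + 24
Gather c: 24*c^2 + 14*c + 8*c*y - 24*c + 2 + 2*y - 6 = 24*c^2 + c*(8*y - 10) + 2*y - 4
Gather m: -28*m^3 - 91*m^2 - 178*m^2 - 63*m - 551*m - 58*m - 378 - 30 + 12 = -28*m^3 - 269*m^2 - 672*m - 396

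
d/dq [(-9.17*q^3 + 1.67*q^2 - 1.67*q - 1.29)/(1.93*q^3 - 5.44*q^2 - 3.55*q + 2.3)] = (46.6617*q^4 + 71.5532*q^3 - 70.8172*q^2 - 6.3532*q - 8.4205)/(3.7249*q^6 - 20.9984*q^5 + 15.8906*q^4 + 47.502*q^3 - 12.4215*q^2 - 16.33*q + 5.29)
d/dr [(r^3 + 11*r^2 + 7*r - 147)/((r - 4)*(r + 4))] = (r^4 - 55*r^2 - 58*r - 112)/(r^4 - 32*r^2 + 256)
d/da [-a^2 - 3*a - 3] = -2*a - 3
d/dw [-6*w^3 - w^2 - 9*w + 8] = -18*w^2 - 2*w - 9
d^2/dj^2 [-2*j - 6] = 0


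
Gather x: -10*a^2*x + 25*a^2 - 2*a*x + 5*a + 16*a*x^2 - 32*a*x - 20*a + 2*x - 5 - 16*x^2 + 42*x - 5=25*a^2 - 15*a + x^2*(16*a - 16) + x*(-10*a^2 - 34*a + 44) - 10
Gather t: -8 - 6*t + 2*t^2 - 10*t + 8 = 2*t^2 - 16*t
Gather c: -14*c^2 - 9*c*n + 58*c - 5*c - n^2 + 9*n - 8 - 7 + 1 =-14*c^2 + c*(53 - 9*n) - n^2 + 9*n - 14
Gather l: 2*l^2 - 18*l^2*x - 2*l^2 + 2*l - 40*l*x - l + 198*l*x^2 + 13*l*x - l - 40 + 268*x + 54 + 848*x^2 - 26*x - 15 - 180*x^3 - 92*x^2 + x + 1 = -18*l^2*x + l*(198*x^2 - 27*x) - 180*x^3 + 756*x^2 + 243*x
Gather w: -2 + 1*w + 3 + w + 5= 2*w + 6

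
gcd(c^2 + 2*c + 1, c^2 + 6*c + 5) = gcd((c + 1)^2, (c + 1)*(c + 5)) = c + 1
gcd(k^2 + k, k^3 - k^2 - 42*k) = k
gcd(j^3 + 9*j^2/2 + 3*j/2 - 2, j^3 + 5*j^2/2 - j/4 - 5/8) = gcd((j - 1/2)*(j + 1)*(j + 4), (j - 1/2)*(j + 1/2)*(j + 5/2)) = j - 1/2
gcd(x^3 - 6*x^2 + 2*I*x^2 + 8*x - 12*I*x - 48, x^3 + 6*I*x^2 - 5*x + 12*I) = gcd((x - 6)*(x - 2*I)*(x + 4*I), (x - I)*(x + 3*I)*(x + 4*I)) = x + 4*I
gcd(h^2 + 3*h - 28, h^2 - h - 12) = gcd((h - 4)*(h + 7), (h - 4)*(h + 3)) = h - 4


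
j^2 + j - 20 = (j - 4)*(j + 5)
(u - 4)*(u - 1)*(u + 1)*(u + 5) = u^4 + u^3 - 21*u^2 - u + 20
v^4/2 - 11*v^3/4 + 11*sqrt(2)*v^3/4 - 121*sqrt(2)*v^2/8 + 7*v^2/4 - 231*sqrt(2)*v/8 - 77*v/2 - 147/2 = (v/2 + sqrt(2))*(v - 7)*(v + 3/2)*(v + 7*sqrt(2)/2)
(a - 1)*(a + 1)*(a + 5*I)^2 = a^4 + 10*I*a^3 - 26*a^2 - 10*I*a + 25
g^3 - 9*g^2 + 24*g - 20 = (g - 5)*(g - 2)^2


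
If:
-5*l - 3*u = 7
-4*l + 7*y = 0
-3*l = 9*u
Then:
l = -7/4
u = 7/12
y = -1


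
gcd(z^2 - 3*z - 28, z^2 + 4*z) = z + 4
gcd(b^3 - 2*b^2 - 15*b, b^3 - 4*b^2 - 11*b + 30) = b^2 - 2*b - 15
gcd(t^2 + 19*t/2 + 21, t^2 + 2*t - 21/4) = t + 7/2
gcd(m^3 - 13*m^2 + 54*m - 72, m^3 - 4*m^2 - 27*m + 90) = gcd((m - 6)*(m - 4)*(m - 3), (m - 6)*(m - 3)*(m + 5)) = m^2 - 9*m + 18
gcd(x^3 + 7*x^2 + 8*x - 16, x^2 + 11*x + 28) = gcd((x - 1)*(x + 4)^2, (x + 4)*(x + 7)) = x + 4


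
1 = 1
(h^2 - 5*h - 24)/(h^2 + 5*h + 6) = (h - 8)/(h + 2)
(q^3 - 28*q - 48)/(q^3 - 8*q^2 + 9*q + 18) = (q^2 + 6*q + 8)/(q^2 - 2*q - 3)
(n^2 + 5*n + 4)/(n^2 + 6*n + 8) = (n + 1)/(n + 2)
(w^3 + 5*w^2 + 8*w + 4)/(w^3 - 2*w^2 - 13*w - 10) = (w + 2)/(w - 5)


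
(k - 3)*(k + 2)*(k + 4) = k^3 + 3*k^2 - 10*k - 24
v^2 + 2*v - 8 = (v - 2)*(v + 4)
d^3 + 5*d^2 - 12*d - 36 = (d - 3)*(d + 2)*(d + 6)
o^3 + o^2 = o^2*(o + 1)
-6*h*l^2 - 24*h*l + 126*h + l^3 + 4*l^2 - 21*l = (-6*h + l)*(l - 3)*(l + 7)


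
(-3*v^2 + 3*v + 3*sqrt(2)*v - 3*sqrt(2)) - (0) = -3*v^2 + 3*v + 3*sqrt(2)*v - 3*sqrt(2)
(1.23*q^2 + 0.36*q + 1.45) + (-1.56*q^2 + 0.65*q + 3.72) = -0.33*q^2 + 1.01*q + 5.17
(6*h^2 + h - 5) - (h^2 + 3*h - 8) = 5*h^2 - 2*h + 3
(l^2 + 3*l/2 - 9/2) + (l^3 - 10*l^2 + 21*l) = l^3 - 9*l^2 + 45*l/2 - 9/2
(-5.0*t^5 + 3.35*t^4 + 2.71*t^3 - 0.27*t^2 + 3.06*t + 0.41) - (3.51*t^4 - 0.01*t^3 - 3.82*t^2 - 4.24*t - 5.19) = -5.0*t^5 - 0.16*t^4 + 2.72*t^3 + 3.55*t^2 + 7.3*t + 5.6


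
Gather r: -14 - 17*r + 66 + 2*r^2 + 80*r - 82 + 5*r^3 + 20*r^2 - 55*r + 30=5*r^3 + 22*r^2 + 8*r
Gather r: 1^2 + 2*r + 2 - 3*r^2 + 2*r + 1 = -3*r^2 + 4*r + 4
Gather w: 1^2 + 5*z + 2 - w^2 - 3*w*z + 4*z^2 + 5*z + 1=-w^2 - 3*w*z + 4*z^2 + 10*z + 4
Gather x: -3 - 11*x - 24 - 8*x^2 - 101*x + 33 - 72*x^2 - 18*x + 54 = -80*x^2 - 130*x + 60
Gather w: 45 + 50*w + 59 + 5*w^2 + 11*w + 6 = 5*w^2 + 61*w + 110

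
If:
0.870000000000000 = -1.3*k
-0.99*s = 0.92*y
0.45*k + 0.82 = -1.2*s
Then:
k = -0.67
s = -0.43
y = 0.47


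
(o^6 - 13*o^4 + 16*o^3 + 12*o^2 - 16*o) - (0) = o^6 - 13*o^4 + 16*o^3 + 12*o^2 - 16*o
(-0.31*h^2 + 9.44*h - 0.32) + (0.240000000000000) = -0.31*h^2 + 9.44*h - 0.08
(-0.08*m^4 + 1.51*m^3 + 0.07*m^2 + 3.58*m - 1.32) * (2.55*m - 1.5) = -0.204*m^5 + 3.9705*m^4 - 2.0865*m^3 + 9.024*m^2 - 8.736*m + 1.98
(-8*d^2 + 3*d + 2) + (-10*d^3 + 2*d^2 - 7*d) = -10*d^3 - 6*d^2 - 4*d + 2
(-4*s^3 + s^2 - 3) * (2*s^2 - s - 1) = -8*s^5 + 6*s^4 + 3*s^3 - 7*s^2 + 3*s + 3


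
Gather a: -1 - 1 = -2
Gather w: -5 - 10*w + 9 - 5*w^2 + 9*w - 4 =-5*w^2 - w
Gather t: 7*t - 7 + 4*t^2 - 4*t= 4*t^2 + 3*t - 7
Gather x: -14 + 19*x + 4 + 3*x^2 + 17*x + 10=3*x^2 + 36*x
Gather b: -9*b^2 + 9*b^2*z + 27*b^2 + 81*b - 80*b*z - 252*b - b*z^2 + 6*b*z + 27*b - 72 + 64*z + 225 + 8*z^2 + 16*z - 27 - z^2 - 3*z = b^2*(9*z + 18) + b*(-z^2 - 74*z - 144) + 7*z^2 + 77*z + 126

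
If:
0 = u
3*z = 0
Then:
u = 0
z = 0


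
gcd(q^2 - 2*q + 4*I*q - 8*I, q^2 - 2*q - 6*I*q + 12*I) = q - 2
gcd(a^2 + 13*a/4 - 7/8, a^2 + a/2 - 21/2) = a + 7/2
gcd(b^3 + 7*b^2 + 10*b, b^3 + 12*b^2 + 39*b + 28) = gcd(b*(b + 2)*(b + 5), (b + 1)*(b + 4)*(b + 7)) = 1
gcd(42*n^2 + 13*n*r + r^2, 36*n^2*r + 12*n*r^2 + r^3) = 6*n + r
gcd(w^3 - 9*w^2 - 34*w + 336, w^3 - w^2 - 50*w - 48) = w^2 - 2*w - 48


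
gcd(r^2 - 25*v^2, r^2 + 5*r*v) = r + 5*v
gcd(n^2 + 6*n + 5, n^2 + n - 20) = n + 5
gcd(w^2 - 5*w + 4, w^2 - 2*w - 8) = w - 4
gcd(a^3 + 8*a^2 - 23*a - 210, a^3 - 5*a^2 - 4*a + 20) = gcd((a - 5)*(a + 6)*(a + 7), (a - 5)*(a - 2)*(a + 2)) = a - 5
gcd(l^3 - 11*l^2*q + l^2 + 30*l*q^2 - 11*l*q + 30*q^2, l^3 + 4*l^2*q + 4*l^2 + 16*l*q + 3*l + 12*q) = l + 1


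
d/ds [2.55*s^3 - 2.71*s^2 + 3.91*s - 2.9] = 7.65*s^2 - 5.42*s + 3.91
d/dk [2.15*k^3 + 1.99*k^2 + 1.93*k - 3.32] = 6.45*k^2 + 3.98*k + 1.93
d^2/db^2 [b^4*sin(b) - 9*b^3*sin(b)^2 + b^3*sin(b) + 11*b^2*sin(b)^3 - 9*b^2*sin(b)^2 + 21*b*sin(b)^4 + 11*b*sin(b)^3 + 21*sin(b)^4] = -b^4*sin(b) + 36*b^3*sin(b)^2 - b^3*sin(b) + 8*b^3*cos(b) - 18*b^3 - 99*b^2*sin(b)^3 + 36*b^2*sin(b)^2 - 108*b^2*sin(b)*cos(b) + 78*b^2*sin(b) + 6*b^2*cos(b) - 18*b^2 - 336*b*sin(b)^4 - 99*b*sin(b)^3 + 132*b*sin(b)^2*cos(b) + 198*b*sin(b)^2 - 72*b*sin(b)*cos(b) + 72*b*sin(b) - 336*sin(b)^4 + 168*sin(b)^3*cos(b) + 22*sin(b)^3 + 66*sin(b)^2*cos(b) + 234*sin(b)^2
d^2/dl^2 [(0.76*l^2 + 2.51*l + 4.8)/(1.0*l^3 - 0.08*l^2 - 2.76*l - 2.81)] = (1.52*l^6 + 15.06*l^5 + 68.9808*l^4 + 37.306112*l^3 + 4.30843200000001*l^2 + 83.901552*l + 44.03984)/(1.0*l^9 - 0.24*l^8 - 8.2608*l^7 - 7.105712*l^6 + 24.148608*l^5 + 44.651424*l^4 - 1.05896399999999*l^3 - 66.111432*l^2 - 65.379708*l - 22.188041)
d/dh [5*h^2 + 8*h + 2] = 10*h + 8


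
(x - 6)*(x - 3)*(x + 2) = x^3 - 7*x^2 + 36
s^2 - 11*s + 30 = (s - 6)*(s - 5)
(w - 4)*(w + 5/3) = w^2 - 7*w/3 - 20/3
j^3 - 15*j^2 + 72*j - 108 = (j - 6)^2*(j - 3)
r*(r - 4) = r^2 - 4*r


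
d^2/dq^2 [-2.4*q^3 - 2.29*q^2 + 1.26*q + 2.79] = -14.4*q - 4.58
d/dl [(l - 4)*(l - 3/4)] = 2*l - 19/4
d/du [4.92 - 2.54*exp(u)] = -2.54*exp(u)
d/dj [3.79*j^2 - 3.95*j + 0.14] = 7.58*j - 3.95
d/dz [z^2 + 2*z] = 2*z + 2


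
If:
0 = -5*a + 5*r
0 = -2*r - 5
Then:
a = -5/2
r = -5/2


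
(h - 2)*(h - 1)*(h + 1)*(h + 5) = h^4 + 3*h^3 - 11*h^2 - 3*h + 10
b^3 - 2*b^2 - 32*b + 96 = (b - 4)^2*(b + 6)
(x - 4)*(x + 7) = x^2 + 3*x - 28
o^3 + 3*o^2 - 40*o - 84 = (o - 6)*(o + 2)*(o + 7)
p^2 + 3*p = p*(p + 3)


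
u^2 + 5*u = u*(u + 5)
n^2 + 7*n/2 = n*(n + 7/2)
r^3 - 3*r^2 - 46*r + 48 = (r - 8)*(r - 1)*(r + 6)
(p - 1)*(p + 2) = p^2 + p - 2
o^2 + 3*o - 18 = (o - 3)*(o + 6)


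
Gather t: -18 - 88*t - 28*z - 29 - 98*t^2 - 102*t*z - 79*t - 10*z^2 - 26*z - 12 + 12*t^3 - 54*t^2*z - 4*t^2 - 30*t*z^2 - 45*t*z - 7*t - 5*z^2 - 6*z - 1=12*t^3 + t^2*(-54*z - 102) + t*(-30*z^2 - 147*z - 174) - 15*z^2 - 60*z - 60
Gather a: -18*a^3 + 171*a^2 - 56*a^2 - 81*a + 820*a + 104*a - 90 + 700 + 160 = -18*a^3 + 115*a^2 + 843*a + 770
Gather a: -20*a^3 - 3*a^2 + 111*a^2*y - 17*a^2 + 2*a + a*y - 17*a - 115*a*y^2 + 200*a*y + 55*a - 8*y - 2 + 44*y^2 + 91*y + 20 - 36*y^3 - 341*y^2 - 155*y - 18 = -20*a^3 + a^2*(111*y - 20) + a*(-115*y^2 + 201*y + 40) - 36*y^3 - 297*y^2 - 72*y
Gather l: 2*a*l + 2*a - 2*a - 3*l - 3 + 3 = l*(2*a - 3)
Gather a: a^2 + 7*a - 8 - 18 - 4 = a^2 + 7*a - 30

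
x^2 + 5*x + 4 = (x + 1)*(x + 4)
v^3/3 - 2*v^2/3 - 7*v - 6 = (v/3 + 1/3)*(v - 6)*(v + 3)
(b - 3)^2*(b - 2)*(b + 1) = b^4 - 7*b^3 + 13*b^2 + 3*b - 18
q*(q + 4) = q^2 + 4*q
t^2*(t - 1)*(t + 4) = t^4 + 3*t^3 - 4*t^2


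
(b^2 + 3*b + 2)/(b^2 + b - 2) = (b + 1)/(b - 1)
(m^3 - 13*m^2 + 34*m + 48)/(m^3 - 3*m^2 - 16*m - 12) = (m - 8)/(m + 2)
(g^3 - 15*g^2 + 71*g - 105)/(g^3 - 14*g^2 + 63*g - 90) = (g - 7)/(g - 6)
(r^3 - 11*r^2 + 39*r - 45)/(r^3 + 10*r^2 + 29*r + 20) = (r^3 - 11*r^2 + 39*r - 45)/(r^3 + 10*r^2 + 29*r + 20)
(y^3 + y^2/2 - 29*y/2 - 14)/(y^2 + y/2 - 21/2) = (y^2 - 3*y - 4)/(y - 3)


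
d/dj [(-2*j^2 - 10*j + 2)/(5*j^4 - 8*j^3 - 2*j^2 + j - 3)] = 2*(10*j^5 + 67*j^4 - 100*j^3 + 13*j^2 + 10*j + 14)/(25*j^8 - 80*j^7 + 44*j^6 + 42*j^5 - 42*j^4 + 44*j^3 + 13*j^2 - 6*j + 9)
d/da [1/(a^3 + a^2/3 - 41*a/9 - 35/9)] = 9*(-27*a^2 - 6*a + 41)/(9*a^3 + 3*a^2 - 41*a - 35)^2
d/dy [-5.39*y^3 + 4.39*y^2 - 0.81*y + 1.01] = -16.17*y^2 + 8.78*y - 0.81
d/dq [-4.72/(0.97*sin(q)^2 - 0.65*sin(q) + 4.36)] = (9.1568*sin(q) - 3.068)*cos(q)/(0.97*sin(q)^2 - 0.65*sin(q) + 4.36)^2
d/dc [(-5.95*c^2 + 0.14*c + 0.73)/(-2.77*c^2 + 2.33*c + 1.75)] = (-13.4757*c^2 - 16.7808*c - 1.4559)/(7.6729*c^4 - 12.9082*c^3 - 4.2661*c^2 + 8.155*c + 3.0625)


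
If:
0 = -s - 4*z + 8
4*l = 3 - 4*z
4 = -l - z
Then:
No Solution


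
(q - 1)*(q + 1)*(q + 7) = q^3 + 7*q^2 - q - 7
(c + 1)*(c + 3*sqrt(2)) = c^2 + c + 3*sqrt(2)*c + 3*sqrt(2)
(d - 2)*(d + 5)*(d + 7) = d^3 + 10*d^2 + 11*d - 70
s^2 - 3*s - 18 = (s - 6)*(s + 3)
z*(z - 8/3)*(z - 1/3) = z^3 - 3*z^2 + 8*z/9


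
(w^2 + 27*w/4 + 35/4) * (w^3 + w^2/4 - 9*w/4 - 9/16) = w^5 + 7*w^4 + 131*w^3/16 - 217*w^2/16 - 1503*w/64 - 315/64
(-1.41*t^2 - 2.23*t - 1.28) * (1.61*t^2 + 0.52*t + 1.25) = -2.2701*t^4 - 4.3235*t^3 - 4.9829*t^2 - 3.4531*t - 1.6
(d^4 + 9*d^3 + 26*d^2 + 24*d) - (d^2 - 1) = d^4 + 9*d^3 + 25*d^2 + 24*d + 1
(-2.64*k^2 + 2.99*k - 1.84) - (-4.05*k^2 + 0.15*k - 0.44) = 1.41*k^2 + 2.84*k - 1.4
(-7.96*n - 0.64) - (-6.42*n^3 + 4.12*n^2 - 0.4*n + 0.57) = 6.42*n^3 - 4.12*n^2 - 7.56*n - 1.21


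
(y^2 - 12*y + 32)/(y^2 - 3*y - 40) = (y - 4)/(y + 5)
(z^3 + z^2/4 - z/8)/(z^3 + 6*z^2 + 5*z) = (z^2 + z/4 - 1/8)/(z^2 + 6*z + 5)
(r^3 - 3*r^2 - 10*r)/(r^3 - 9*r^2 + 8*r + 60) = r/(r - 6)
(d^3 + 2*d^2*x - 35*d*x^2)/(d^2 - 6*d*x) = (d^2 + 2*d*x - 35*x^2)/(d - 6*x)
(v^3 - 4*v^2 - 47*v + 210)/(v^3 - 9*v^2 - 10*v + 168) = (v^2 + 2*v - 35)/(v^2 - 3*v - 28)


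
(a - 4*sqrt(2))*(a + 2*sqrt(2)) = a^2 - 2*sqrt(2)*a - 16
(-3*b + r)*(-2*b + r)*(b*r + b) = 6*b^3*r + 6*b^3 - 5*b^2*r^2 - 5*b^2*r + b*r^3 + b*r^2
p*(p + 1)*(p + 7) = p^3 + 8*p^2 + 7*p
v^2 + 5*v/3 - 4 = (v - 4/3)*(v + 3)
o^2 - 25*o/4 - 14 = (o - 8)*(o + 7/4)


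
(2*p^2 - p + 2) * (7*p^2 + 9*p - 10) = 14*p^4 + 11*p^3 - 15*p^2 + 28*p - 20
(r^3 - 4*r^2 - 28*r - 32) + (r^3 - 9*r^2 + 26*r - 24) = 2*r^3 - 13*r^2 - 2*r - 56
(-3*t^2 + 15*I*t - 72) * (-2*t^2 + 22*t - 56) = 6*t^4 - 66*t^3 - 30*I*t^3 + 312*t^2 + 330*I*t^2 - 1584*t - 840*I*t + 4032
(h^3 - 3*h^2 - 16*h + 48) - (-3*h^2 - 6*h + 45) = h^3 - 10*h + 3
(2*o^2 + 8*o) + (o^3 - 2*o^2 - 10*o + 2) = o^3 - 2*o + 2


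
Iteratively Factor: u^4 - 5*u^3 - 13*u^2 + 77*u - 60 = (u - 3)*(u^3 - 2*u^2 - 19*u + 20) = (u - 3)*(u - 1)*(u^2 - u - 20) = (u - 5)*(u - 3)*(u - 1)*(u + 4)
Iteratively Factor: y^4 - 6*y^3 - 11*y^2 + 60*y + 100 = (y - 5)*(y^3 - y^2 - 16*y - 20) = (y - 5)*(y + 2)*(y^2 - 3*y - 10) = (y - 5)^2*(y + 2)*(y + 2)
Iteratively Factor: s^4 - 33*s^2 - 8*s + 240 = (s + 4)*(s^3 - 4*s^2 - 17*s + 60) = (s + 4)^2*(s^2 - 8*s + 15) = (s - 3)*(s + 4)^2*(s - 5)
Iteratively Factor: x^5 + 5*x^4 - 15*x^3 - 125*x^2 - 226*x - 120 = (x + 4)*(x^4 + x^3 - 19*x^2 - 49*x - 30) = (x + 1)*(x + 4)*(x^3 - 19*x - 30) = (x - 5)*(x + 1)*(x + 4)*(x^2 + 5*x + 6) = (x - 5)*(x + 1)*(x + 3)*(x + 4)*(x + 2)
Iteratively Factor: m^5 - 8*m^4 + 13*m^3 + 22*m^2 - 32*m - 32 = (m - 2)*(m^4 - 6*m^3 + m^2 + 24*m + 16) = (m - 2)*(m + 1)*(m^3 - 7*m^2 + 8*m + 16) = (m - 4)*(m - 2)*(m + 1)*(m^2 - 3*m - 4) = (m - 4)^2*(m - 2)*(m + 1)*(m + 1)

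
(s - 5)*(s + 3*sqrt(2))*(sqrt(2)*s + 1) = sqrt(2)*s^3 - 5*sqrt(2)*s^2 + 7*s^2 - 35*s + 3*sqrt(2)*s - 15*sqrt(2)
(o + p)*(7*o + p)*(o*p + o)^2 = 7*o^4*p^2 + 14*o^4*p + 7*o^4 + 8*o^3*p^3 + 16*o^3*p^2 + 8*o^3*p + o^2*p^4 + 2*o^2*p^3 + o^2*p^2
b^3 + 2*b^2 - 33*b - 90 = (b - 6)*(b + 3)*(b + 5)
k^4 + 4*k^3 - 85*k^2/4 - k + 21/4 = (k - 3)*(k - 1/2)*(k + 1/2)*(k + 7)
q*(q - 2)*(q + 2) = q^3 - 4*q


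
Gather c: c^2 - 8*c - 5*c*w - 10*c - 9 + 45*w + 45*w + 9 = c^2 + c*(-5*w - 18) + 90*w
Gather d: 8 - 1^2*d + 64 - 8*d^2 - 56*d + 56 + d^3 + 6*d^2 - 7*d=d^3 - 2*d^2 - 64*d + 128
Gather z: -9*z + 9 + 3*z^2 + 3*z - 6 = 3*z^2 - 6*z + 3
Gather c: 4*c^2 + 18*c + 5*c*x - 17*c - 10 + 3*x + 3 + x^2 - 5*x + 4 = 4*c^2 + c*(5*x + 1) + x^2 - 2*x - 3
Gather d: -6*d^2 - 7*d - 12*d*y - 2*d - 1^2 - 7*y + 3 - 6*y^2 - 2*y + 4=-6*d^2 + d*(-12*y - 9) - 6*y^2 - 9*y + 6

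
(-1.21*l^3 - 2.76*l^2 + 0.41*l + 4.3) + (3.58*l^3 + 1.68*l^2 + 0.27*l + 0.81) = 2.37*l^3 - 1.08*l^2 + 0.68*l + 5.11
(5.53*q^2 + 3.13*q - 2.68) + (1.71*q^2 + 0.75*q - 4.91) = 7.24*q^2 + 3.88*q - 7.59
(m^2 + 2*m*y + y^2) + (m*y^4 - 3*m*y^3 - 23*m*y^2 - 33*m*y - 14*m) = m^2 + m*y^4 - 3*m*y^3 - 23*m*y^2 - 31*m*y - 14*m + y^2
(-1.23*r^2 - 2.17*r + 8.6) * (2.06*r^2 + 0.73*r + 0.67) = -2.5338*r^4 - 5.3681*r^3 + 15.3078*r^2 + 4.8241*r + 5.762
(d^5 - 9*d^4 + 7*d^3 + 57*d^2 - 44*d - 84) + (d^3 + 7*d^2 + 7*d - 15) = d^5 - 9*d^4 + 8*d^3 + 64*d^2 - 37*d - 99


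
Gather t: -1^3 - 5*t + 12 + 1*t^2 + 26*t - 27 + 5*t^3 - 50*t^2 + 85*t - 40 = 5*t^3 - 49*t^2 + 106*t - 56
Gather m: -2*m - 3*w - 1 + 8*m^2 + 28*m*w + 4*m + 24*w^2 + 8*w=8*m^2 + m*(28*w + 2) + 24*w^2 + 5*w - 1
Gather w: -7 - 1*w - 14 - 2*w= -3*w - 21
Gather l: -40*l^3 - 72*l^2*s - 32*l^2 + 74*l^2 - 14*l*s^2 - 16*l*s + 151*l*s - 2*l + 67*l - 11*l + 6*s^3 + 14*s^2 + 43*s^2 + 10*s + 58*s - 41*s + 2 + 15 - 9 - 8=-40*l^3 + l^2*(42 - 72*s) + l*(-14*s^2 + 135*s + 54) + 6*s^3 + 57*s^2 + 27*s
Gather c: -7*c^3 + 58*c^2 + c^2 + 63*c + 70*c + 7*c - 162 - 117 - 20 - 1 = -7*c^3 + 59*c^2 + 140*c - 300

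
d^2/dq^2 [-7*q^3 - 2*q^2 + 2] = -42*q - 4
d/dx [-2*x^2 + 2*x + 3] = 2 - 4*x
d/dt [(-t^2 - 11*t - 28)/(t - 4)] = (-t^2 + 8*t + 72)/(t^2 - 8*t + 16)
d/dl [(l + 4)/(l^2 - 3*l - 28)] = -1/(l^2 - 14*l + 49)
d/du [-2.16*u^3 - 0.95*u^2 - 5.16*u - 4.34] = -6.48*u^2 - 1.9*u - 5.16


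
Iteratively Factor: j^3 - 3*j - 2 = (j - 2)*(j^2 + 2*j + 1) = (j - 2)*(j + 1)*(j + 1)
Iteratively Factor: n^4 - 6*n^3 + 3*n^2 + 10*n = (n - 2)*(n^3 - 4*n^2 - 5*n) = (n - 2)*(n + 1)*(n^2 - 5*n) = (n - 5)*(n - 2)*(n + 1)*(n)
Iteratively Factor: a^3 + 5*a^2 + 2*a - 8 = (a - 1)*(a^2 + 6*a + 8) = (a - 1)*(a + 2)*(a + 4)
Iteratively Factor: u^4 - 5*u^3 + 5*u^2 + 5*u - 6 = (u + 1)*(u^3 - 6*u^2 + 11*u - 6) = (u - 3)*(u + 1)*(u^2 - 3*u + 2) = (u - 3)*(u - 1)*(u + 1)*(u - 2)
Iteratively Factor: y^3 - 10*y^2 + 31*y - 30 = (y - 5)*(y^2 - 5*y + 6) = (y - 5)*(y - 3)*(y - 2)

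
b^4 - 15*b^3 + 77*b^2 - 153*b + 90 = (b - 6)*(b - 5)*(b - 3)*(b - 1)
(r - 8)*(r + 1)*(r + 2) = r^3 - 5*r^2 - 22*r - 16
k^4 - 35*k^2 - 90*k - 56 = (k - 7)*(k + 1)*(k + 2)*(k + 4)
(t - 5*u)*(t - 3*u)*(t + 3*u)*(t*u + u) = t^4*u - 5*t^3*u^2 + t^3*u - 9*t^2*u^3 - 5*t^2*u^2 + 45*t*u^4 - 9*t*u^3 + 45*u^4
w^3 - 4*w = w*(w - 2)*(w + 2)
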